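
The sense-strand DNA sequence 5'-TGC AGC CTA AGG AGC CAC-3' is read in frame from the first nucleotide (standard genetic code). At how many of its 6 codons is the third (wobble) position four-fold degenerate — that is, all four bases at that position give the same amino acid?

1

Codon 1 TGC (Cys): third position 2-fold.
Codon 2 AGC (Ser): third position 2-fold.
Codon 3 CTA (Leu): third position 4-fold.
Codon 4 AGG (Arg): third position 2-fold.
Codon 5 AGC (Ser): third position 2-fold.
Codon 6 CAC (His): third position 2-fold.
Four-fold degenerate third positions: 1.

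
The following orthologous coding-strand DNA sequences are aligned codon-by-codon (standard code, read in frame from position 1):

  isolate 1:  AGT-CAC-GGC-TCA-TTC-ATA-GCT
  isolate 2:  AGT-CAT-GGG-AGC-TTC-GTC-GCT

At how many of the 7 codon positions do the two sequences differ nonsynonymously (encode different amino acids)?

1

Codon 1: AGT Ser / AGT Ser — identical.
Codon 2: CAC His / CAT His — synonymous.
Codon 3: GGC Gly / GGG Gly — synonymous.
Codon 4: TCA Ser / AGC Ser — synonymous.
Codon 5: TTC Phe / TTC Phe — identical.
Codon 6: ATA Ile / GTC Val — nonsynonymous.
Codon 7: GCT Ala / GCT Ala — identical.
Nonsynonymous differences: 1.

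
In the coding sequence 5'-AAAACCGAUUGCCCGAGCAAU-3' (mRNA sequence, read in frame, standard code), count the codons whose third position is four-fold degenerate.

2

Codon 1 AAA (Lys): third position 2-fold.
Codon 2 ACC (Thr): third position 4-fold.
Codon 3 GAU (Asp): third position 2-fold.
Codon 4 UGC (Cys): third position 2-fold.
Codon 5 CCG (Pro): third position 4-fold.
Codon 6 AGC (Ser): third position 2-fold.
Codon 7 AAU (Asn): third position 2-fold.
Four-fold degenerate third positions: 2.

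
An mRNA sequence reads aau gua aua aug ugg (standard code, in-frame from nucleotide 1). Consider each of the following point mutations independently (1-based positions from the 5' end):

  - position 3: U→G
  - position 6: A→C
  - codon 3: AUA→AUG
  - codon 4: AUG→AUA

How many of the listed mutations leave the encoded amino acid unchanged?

1

Codon 1: AAU (Asn) → AAG (Lys) — missense.
Codon 2: GUA (Val) → GUC (Val) — synonymous.
Codon 3: AUA (Ile) → AUG (Met) — missense.
Codon 4: AUG (Met) → AUA (Ile) — missense.
Synonymous: 1 of 4.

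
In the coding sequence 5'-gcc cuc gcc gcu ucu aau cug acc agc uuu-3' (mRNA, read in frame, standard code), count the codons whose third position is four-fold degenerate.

Codon 1 GCC (Ala): third position 4-fold.
Codon 2 CUC (Leu): third position 4-fold.
Codon 3 GCC (Ala): third position 4-fold.
Codon 4 GCU (Ala): third position 4-fold.
Codon 5 UCU (Ser): third position 4-fold.
Codon 6 AAU (Asn): third position 2-fold.
Codon 7 CUG (Leu): third position 4-fold.
Codon 8 ACC (Thr): third position 4-fold.
Codon 9 AGC (Ser): third position 2-fold.
Codon 10 UUU (Phe): third position 2-fold.
Four-fold degenerate third positions: 7.

7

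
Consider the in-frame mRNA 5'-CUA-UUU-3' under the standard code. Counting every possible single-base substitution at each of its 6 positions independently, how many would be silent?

Codon 1 (CUA, Leu): 4 synonymous substitutions.
Codon 2 (UUU, Phe): 1 synonymous substitution.
Total: 4 + 1 = 5.

5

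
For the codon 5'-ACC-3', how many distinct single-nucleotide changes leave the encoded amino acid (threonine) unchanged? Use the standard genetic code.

Position 1: none → 0 synonymous.
Position 2: none → 0 synonymous.
Position 3: ACU, ACA, ACG → 3 synonymous.
Total: 0 + 0 + 3 = 3.

3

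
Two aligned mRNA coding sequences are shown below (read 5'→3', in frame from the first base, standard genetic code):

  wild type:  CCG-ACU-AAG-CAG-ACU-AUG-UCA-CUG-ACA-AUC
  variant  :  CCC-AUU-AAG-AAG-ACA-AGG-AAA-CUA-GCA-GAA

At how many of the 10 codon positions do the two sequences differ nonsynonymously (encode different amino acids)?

6

Codon 1: CCG Pro / CCC Pro — synonymous.
Codon 2: ACU Thr / AUU Ile — nonsynonymous.
Codon 3: AAG Lys / AAG Lys — identical.
Codon 4: CAG Gln / AAG Lys — nonsynonymous.
Codon 5: ACU Thr / ACA Thr — synonymous.
Codon 6: AUG Met / AGG Arg — nonsynonymous.
Codon 7: UCA Ser / AAA Lys — nonsynonymous.
Codon 8: CUG Leu / CUA Leu — synonymous.
Codon 9: ACA Thr / GCA Ala — nonsynonymous.
Codon 10: AUC Ile / GAA Glu — nonsynonymous.
Nonsynonymous differences: 6.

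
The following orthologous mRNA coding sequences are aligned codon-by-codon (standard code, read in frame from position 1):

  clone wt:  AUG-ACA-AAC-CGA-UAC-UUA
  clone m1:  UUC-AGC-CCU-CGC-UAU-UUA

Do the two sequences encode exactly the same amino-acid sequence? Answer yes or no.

no

Codon 1: AUG Met / UUC Phe — nonsynonymous.
Codon 2: ACA Thr / AGC Ser — nonsynonymous.
Codon 3: AAC Asn / CCU Pro — nonsynonymous.
Codon 4: CGA Arg / CGC Arg — synonymous.
Codon 5: UAC Tyr / UAU Tyr — synonymous.
Codon 6: UUA Leu / UUA Leu — identical.
Nonsynonymous differences: 3 → different protein.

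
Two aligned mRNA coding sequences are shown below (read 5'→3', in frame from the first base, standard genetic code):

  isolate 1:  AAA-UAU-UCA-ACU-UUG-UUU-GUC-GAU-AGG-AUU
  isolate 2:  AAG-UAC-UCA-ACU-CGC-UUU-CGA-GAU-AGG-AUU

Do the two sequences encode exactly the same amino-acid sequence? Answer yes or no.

no

Codon 1: AAA Lys / AAG Lys — synonymous.
Codon 2: UAU Tyr / UAC Tyr — synonymous.
Codon 3: UCA Ser / UCA Ser — identical.
Codon 4: ACU Thr / ACU Thr — identical.
Codon 5: UUG Leu / CGC Arg — nonsynonymous.
Codon 6: UUU Phe / UUU Phe — identical.
Codon 7: GUC Val / CGA Arg — nonsynonymous.
Codon 8: GAU Asp / GAU Asp — identical.
Codon 9: AGG Arg / AGG Arg — identical.
Codon 10: AUU Ile / AUU Ile — identical.
Nonsynonymous differences: 2 → different protein.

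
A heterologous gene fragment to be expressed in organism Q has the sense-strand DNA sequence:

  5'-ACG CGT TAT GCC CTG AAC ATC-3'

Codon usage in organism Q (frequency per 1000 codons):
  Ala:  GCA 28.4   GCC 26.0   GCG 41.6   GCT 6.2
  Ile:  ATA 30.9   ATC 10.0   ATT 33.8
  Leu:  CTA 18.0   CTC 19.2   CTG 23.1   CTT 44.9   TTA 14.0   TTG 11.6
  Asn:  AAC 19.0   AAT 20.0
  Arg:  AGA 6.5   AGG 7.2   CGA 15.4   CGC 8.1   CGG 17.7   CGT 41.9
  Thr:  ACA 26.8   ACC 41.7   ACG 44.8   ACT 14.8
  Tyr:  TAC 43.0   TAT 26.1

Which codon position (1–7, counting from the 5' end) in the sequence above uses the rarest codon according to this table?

Codon 1 ACG (Thr): 44.8 per 1000.
Codon 2 CGT (Arg): 41.9 per 1000.
Codon 3 TAT (Tyr): 26.1 per 1000.
Codon 4 GCC (Ala): 26.0 per 1000.
Codon 5 CTG (Leu): 23.1 per 1000.
Codon 6 AAC (Asn): 19.0 per 1000.
Codon 7 ATC (Ile): 10.0 per 1000.
Lowest frequency is 10.0 at codon 7.

7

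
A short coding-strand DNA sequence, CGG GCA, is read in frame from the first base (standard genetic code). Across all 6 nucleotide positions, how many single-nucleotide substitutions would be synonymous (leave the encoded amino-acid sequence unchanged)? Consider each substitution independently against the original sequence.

Codon 1 (CGG, Arg): 4 synonymous substitutions.
Codon 2 (GCA, Ala): 3 synonymous substitutions.
Total: 4 + 3 = 7.

7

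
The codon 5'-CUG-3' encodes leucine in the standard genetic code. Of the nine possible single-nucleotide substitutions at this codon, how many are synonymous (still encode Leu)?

Position 1: UUG → 1 synonymous.
Position 2: none → 0 synonymous.
Position 3: CUU, CUC, CUA → 3 synonymous.
Total: 1 + 0 + 3 = 4.

4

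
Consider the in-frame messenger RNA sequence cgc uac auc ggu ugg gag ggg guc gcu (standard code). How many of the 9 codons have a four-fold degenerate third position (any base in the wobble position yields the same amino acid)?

5

Codon 1 CGC (Arg): third position 4-fold.
Codon 2 UAC (Tyr): third position 2-fold.
Codon 3 AUC (Ile): third position 3-fold.
Codon 4 GGU (Gly): third position 4-fold.
Codon 5 UGG (Trp): third position 1-fold.
Codon 6 GAG (Glu): third position 2-fold.
Codon 7 GGG (Gly): third position 4-fold.
Codon 8 GUC (Val): third position 4-fold.
Codon 9 GCU (Ala): third position 4-fold.
Four-fold degenerate third positions: 5.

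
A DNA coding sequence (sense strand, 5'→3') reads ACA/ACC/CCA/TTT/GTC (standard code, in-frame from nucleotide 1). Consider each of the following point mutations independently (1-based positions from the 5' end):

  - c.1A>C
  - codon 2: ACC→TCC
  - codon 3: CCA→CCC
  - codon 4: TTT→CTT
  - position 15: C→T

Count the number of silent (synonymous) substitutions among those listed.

Codon 1: ACA (Thr) → CCA (Pro) — missense.
Codon 2: ACC (Thr) → TCC (Ser) — missense.
Codon 3: CCA (Pro) → CCC (Pro) — synonymous.
Codon 4: TTT (Phe) → CTT (Leu) — missense.
Codon 5: GTC (Val) → GTT (Val) — synonymous.
Synonymous: 2 of 5.

2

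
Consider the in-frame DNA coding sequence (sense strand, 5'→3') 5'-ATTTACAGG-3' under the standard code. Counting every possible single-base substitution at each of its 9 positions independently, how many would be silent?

Codon 1 (ATT, Ile): 2 synonymous substitutions.
Codon 2 (TAC, Tyr): 1 synonymous substitution.
Codon 3 (AGG, Arg): 2 synonymous substitutions.
Total: 2 + 1 + 2 = 5.

5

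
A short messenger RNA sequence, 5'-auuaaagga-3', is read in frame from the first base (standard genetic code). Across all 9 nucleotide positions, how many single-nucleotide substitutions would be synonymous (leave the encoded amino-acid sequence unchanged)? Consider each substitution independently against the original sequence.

Codon 1 (AUU, Ile): 2 synonymous substitutions.
Codon 2 (AAA, Lys): 1 synonymous substitution.
Codon 3 (GGA, Gly): 3 synonymous substitutions.
Total: 2 + 1 + 3 = 6.

6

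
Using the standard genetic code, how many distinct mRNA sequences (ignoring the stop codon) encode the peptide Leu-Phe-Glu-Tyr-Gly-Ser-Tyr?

2304

Leu: 6 codons.
Phe: 2 codons.
Glu: 2 codons.
Tyr: 2 codons.
Gly: 4 codons.
Ser: 6 codons.
Tyr: 2 codons.
6 × 2 × 2 × 2 × 4 × 6 × 2 = 2304.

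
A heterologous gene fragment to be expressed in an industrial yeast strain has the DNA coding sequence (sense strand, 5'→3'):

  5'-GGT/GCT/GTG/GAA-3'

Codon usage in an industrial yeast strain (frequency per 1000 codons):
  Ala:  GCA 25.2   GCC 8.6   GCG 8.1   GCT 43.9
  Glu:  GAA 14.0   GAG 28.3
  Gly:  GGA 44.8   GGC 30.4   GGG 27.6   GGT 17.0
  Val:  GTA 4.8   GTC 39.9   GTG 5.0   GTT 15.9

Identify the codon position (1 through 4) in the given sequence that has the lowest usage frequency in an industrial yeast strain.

3

Codon 1 GGT (Gly): 17.0 per 1000.
Codon 2 GCT (Ala): 43.9 per 1000.
Codon 3 GTG (Val): 5.0 per 1000.
Codon 4 GAA (Glu): 14.0 per 1000.
Lowest frequency is 5.0 at codon 3.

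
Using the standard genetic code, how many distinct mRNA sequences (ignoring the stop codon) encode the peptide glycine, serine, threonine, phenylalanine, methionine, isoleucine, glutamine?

1152

Gly: 4 codons.
Ser: 6 codons.
Thr: 4 codons.
Phe: 2 codons.
Met: 1 codon.
Ile: 3 codons.
Gln: 2 codons.
4 × 6 × 4 × 2 × 1 × 3 × 2 = 1152.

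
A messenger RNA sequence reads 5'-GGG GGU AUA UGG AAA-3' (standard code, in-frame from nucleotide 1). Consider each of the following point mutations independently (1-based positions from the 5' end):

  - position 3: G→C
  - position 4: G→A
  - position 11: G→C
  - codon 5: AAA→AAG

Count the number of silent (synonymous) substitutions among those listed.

2

Codon 1: GGG (Gly) → GGC (Gly) — synonymous.
Codon 2: GGU (Gly) → AGU (Ser) — missense.
Codon 4: UGG (Trp) → UCG (Ser) — missense.
Codon 5: AAA (Lys) → AAG (Lys) — synonymous.
Synonymous: 2 of 4.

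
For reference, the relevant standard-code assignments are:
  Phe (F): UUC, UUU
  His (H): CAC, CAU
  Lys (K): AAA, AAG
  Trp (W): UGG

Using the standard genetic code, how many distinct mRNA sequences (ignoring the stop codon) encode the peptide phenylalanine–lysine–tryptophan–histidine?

Phe: 2 codons.
Lys: 2 codons.
Trp: 1 codon.
His: 2 codons.
2 × 2 × 1 × 2 = 8.

8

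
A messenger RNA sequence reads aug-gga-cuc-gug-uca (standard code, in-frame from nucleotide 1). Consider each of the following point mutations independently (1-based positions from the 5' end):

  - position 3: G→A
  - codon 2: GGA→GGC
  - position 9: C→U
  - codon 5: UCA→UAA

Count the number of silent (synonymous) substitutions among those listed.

2

Codon 1: AUG (Met) → AUA (Ile) — missense.
Codon 2: GGA (Gly) → GGC (Gly) — synonymous.
Codon 3: CUC (Leu) → CUU (Leu) — synonymous.
Codon 5: UCA (Ser) → UAA (Stop) — nonsense.
Synonymous: 2 of 4.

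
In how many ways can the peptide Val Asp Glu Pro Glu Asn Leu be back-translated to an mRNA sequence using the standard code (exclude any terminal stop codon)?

1536

Val: 4 codons.
Asp: 2 codons.
Glu: 2 codons.
Pro: 4 codons.
Glu: 2 codons.
Asn: 2 codons.
Leu: 6 codons.
4 × 2 × 2 × 4 × 2 × 2 × 6 = 1536.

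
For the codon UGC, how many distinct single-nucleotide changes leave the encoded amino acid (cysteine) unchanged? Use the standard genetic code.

Position 1: none → 0 synonymous.
Position 2: none → 0 synonymous.
Position 3: UGU → 1 synonymous.
Total: 0 + 0 + 1 = 1.

1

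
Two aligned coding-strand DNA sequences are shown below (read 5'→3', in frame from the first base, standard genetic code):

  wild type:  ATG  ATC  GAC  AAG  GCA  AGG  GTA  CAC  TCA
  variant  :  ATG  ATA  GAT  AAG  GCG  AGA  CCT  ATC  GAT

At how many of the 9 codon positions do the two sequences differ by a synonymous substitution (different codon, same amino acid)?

Codon 1: ATG Met / ATG Met — identical.
Codon 2: ATC Ile / ATA Ile — synonymous.
Codon 3: GAC Asp / GAT Asp — synonymous.
Codon 4: AAG Lys / AAG Lys — identical.
Codon 5: GCA Ala / GCG Ala — synonymous.
Codon 6: AGG Arg / AGA Arg — synonymous.
Codon 7: GTA Val / CCT Pro — nonsynonymous.
Codon 8: CAC His / ATC Ile — nonsynonymous.
Codon 9: TCA Ser / GAT Asp — nonsynonymous.
Synonymous differences: 4.

4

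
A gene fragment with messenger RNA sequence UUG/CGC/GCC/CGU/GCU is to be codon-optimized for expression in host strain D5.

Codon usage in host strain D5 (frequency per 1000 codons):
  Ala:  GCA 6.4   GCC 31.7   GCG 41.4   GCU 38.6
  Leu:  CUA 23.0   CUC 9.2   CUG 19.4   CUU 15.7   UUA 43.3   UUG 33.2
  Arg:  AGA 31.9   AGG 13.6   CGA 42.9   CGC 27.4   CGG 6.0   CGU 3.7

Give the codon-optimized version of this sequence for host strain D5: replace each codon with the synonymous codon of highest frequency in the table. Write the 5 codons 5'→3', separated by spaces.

UUA CGA GCG CGA GCG

Codon 1 (Leu): best is UUA at 43.3.
Codon 2 (Arg): best is CGA at 42.9.
Codon 3 (Ala): best is GCG at 41.4.
Codon 4 (Arg): best is CGA at 42.9.
Codon 5 (Ala): best is GCG at 41.4.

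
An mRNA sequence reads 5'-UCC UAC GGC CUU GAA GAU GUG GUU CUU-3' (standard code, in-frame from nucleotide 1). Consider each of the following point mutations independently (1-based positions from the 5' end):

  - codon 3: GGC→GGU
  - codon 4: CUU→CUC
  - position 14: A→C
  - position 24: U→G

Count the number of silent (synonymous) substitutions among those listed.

Codon 3: GGC (Gly) → GGU (Gly) — synonymous.
Codon 4: CUU (Leu) → CUC (Leu) — synonymous.
Codon 5: GAA (Glu) → GCA (Ala) — missense.
Codon 8: GUU (Val) → GUG (Val) — synonymous.
Synonymous: 3 of 4.

3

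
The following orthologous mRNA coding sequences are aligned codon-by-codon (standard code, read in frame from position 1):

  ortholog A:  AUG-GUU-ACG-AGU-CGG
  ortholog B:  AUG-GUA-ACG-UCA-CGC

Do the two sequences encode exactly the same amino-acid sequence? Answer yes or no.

yes

Codon 1: AUG Met / AUG Met — identical.
Codon 2: GUU Val / GUA Val — synonymous.
Codon 3: ACG Thr / ACG Thr — identical.
Codon 4: AGU Ser / UCA Ser — synonymous.
Codon 5: CGG Arg / CGC Arg — synonymous.
Nonsynonymous differences: 0 → same protein.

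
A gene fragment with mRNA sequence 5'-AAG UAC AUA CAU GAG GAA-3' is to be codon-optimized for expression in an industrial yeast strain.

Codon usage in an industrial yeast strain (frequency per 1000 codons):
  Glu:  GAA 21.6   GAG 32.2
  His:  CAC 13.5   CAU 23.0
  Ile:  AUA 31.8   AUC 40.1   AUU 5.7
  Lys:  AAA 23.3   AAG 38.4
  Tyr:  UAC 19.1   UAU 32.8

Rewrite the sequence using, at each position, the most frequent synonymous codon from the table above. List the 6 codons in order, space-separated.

Codon 1 (Lys): best is AAG at 38.4.
Codon 2 (Tyr): best is UAU at 32.8.
Codon 3 (Ile): best is AUC at 40.1.
Codon 4 (His): best is CAU at 23.0.
Codon 5 (Glu): best is GAG at 32.2.
Codon 6 (Glu): best is GAG at 32.2.

AAG UAU AUC CAU GAG GAG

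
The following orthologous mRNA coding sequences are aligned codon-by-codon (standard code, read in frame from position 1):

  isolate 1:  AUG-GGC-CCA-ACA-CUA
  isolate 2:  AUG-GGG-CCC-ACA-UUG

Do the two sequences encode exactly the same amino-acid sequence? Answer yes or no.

yes

Codon 1: AUG Met / AUG Met — identical.
Codon 2: GGC Gly / GGG Gly — synonymous.
Codon 3: CCA Pro / CCC Pro — synonymous.
Codon 4: ACA Thr / ACA Thr — identical.
Codon 5: CUA Leu / UUG Leu — synonymous.
Nonsynonymous differences: 0 → same protein.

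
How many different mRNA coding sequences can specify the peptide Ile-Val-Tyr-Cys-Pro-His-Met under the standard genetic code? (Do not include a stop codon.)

384

Ile: 3 codons.
Val: 4 codons.
Tyr: 2 codons.
Cys: 2 codons.
Pro: 4 codons.
His: 2 codons.
Met: 1 codon.
3 × 4 × 2 × 2 × 4 × 2 × 1 = 384.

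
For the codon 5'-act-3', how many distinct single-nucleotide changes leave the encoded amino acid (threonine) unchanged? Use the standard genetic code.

3

Position 1: none → 0 synonymous.
Position 2: none → 0 synonymous.
Position 3: ACC, ACA, ACG → 3 synonymous.
Total: 0 + 0 + 3 = 3.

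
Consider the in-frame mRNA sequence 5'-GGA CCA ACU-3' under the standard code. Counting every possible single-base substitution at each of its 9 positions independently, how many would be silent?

9

Codon 1 (GGA, Gly): 3 synonymous substitutions.
Codon 2 (CCA, Pro): 3 synonymous substitutions.
Codon 3 (ACU, Thr): 3 synonymous substitutions.
Total: 3 + 3 + 3 = 9.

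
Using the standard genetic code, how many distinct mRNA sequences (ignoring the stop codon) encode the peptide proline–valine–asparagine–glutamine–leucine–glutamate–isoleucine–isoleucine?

6912

Pro: 4 codons.
Val: 4 codons.
Asn: 2 codons.
Gln: 2 codons.
Leu: 6 codons.
Glu: 2 codons.
Ile: 3 codons.
Ile: 3 codons.
4 × 4 × 2 × 2 × 6 × 2 × 3 × 3 = 6912.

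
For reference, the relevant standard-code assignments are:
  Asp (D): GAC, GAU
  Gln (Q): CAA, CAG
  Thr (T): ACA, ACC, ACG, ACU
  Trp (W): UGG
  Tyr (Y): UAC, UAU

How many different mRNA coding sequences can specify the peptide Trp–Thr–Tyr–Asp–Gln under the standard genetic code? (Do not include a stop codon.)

32

Trp: 1 codon.
Thr: 4 codons.
Tyr: 2 codons.
Asp: 2 codons.
Gln: 2 codons.
1 × 4 × 2 × 2 × 2 = 32.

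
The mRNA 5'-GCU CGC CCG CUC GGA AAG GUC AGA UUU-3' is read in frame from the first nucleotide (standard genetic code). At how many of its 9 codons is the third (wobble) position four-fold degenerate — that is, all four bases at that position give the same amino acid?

Codon 1 GCU (Ala): third position 4-fold.
Codon 2 CGC (Arg): third position 4-fold.
Codon 3 CCG (Pro): third position 4-fold.
Codon 4 CUC (Leu): third position 4-fold.
Codon 5 GGA (Gly): third position 4-fold.
Codon 6 AAG (Lys): third position 2-fold.
Codon 7 GUC (Val): third position 4-fold.
Codon 8 AGA (Arg): third position 2-fold.
Codon 9 UUU (Phe): third position 2-fold.
Four-fold degenerate third positions: 6.

6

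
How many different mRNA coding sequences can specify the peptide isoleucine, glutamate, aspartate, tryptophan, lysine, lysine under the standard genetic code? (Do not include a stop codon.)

Ile: 3 codons.
Glu: 2 codons.
Asp: 2 codons.
Trp: 1 codon.
Lys: 2 codons.
Lys: 2 codons.
3 × 2 × 2 × 1 × 2 × 2 = 48.

48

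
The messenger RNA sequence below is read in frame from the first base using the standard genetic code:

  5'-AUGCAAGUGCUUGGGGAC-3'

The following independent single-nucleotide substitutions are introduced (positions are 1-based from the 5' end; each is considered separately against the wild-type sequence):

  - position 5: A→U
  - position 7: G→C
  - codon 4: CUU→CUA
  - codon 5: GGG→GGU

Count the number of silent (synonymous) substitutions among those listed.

Codon 2: CAA (Gln) → CUA (Leu) — missense.
Codon 3: GUG (Val) → CUG (Leu) — missense.
Codon 4: CUU (Leu) → CUA (Leu) — synonymous.
Codon 5: GGG (Gly) → GGU (Gly) — synonymous.
Synonymous: 2 of 4.

2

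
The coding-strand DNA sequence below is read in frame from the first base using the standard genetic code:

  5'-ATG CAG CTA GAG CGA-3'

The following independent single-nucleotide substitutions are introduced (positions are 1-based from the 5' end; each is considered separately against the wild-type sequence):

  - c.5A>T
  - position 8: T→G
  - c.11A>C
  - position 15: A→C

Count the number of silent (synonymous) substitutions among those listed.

1

Codon 2: CAG (Gln) → CTG (Leu) — missense.
Codon 3: CTA (Leu) → CGA (Arg) — missense.
Codon 4: GAG (Glu) → GCG (Ala) — missense.
Codon 5: CGA (Arg) → CGC (Arg) — synonymous.
Synonymous: 1 of 4.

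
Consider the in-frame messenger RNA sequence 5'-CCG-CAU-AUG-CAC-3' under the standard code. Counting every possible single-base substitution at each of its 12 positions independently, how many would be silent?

Codon 1 (CCG, Pro): 3 synonymous substitutions.
Codon 2 (CAU, His): 1 synonymous substitution.
Codon 3 (AUG, Met): 0 synonymous substitutions.
Codon 4 (CAC, His): 1 synonymous substitution.
Total: 3 + 1 + 0 + 1 = 5.

5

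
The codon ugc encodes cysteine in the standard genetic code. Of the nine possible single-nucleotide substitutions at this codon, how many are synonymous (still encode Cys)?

1

Position 1: none → 0 synonymous.
Position 2: none → 0 synonymous.
Position 3: UGU → 1 synonymous.
Total: 0 + 0 + 1 = 1.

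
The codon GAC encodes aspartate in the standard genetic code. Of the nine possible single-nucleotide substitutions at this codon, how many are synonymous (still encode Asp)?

1

Position 1: none → 0 synonymous.
Position 2: none → 0 synonymous.
Position 3: GAU → 1 synonymous.
Total: 0 + 0 + 1 = 1.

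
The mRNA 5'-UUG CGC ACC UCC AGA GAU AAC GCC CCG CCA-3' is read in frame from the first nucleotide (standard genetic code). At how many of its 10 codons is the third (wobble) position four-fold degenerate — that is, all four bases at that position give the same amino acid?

Codon 1 UUG (Leu): third position 2-fold.
Codon 2 CGC (Arg): third position 4-fold.
Codon 3 ACC (Thr): third position 4-fold.
Codon 4 UCC (Ser): third position 4-fold.
Codon 5 AGA (Arg): third position 2-fold.
Codon 6 GAU (Asp): third position 2-fold.
Codon 7 AAC (Asn): third position 2-fold.
Codon 8 GCC (Ala): third position 4-fold.
Codon 9 CCG (Pro): third position 4-fold.
Codon 10 CCA (Pro): third position 4-fold.
Four-fold degenerate third positions: 6.

6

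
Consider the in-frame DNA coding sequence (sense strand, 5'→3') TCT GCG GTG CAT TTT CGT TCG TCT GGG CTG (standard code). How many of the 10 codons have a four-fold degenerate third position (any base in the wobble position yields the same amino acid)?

Codon 1 TCT (Ser): third position 4-fold.
Codon 2 GCG (Ala): third position 4-fold.
Codon 3 GTG (Val): third position 4-fold.
Codon 4 CAT (His): third position 2-fold.
Codon 5 TTT (Phe): third position 2-fold.
Codon 6 CGT (Arg): third position 4-fold.
Codon 7 TCG (Ser): third position 4-fold.
Codon 8 TCT (Ser): third position 4-fold.
Codon 9 GGG (Gly): third position 4-fold.
Codon 10 CTG (Leu): third position 4-fold.
Four-fold degenerate third positions: 8.

8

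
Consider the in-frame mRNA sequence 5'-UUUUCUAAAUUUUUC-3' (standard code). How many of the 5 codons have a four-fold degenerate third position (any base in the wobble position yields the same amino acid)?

1

Codon 1 UUU (Phe): third position 2-fold.
Codon 2 UCU (Ser): third position 4-fold.
Codon 3 AAA (Lys): third position 2-fold.
Codon 4 UUU (Phe): third position 2-fold.
Codon 5 UUC (Phe): third position 2-fold.
Four-fold degenerate third positions: 1.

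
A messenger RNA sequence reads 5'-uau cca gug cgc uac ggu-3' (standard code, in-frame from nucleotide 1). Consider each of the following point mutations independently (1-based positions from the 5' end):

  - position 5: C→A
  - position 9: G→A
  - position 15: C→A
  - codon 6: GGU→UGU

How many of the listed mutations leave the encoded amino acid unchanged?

1

Codon 2: CCA (Pro) → CAA (Gln) — missense.
Codon 3: GUG (Val) → GUA (Val) — synonymous.
Codon 5: UAC (Tyr) → UAA (Stop) — nonsense.
Codon 6: GGU (Gly) → UGU (Cys) — missense.
Synonymous: 1 of 4.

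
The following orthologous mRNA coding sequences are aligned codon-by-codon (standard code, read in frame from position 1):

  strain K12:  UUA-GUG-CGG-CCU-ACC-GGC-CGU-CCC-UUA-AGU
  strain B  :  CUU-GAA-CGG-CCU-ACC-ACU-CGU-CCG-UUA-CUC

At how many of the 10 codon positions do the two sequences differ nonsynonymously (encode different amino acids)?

Codon 1: UUA Leu / CUU Leu — synonymous.
Codon 2: GUG Val / GAA Glu — nonsynonymous.
Codon 3: CGG Arg / CGG Arg — identical.
Codon 4: CCU Pro / CCU Pro — identical.
Codon 5: ACC Thr / ACC Thr — identical.
Codon 6: GGC Gly / ACU Thr — nonsynonymous.
Codon 7: CGU Arg / CGU Arg — identical.
Codon 8: CCC Pro / CCG Pro — synonymous.
Codon 9: UUA Leu / UUA Leu — identical.
Codon 10: AGU Ser / CUC Leu — nonsynonymous.
Nonsynonymous differences: 3.

3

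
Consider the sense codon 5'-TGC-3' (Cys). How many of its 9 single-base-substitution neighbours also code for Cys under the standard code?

Position 1: none → 0 synonymous.
Position 2: none → 0 synonymous.
Position 3: TGT → 1 synonymous.
Total: 0 + 0 + 1 = 1.

1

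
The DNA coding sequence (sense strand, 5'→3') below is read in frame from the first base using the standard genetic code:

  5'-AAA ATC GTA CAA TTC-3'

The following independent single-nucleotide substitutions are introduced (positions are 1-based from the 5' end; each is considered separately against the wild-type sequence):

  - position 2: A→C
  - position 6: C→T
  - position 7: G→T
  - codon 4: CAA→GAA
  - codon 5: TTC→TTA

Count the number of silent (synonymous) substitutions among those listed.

Codon 1: AAA (Lys) → ACA (Thr) — missense.
Codon 2: ATC (Ile) → ATT (Ile) — synonymous.
Codon 3: GTA (Val) → TTA (Leu) — missense.
Codon 4: CAA (Gln) → GAA (Glu) — missense.
Codon 5: TTC (Phe) → TTA (Leu) — missense.
Synonymous: 1 of 5.

1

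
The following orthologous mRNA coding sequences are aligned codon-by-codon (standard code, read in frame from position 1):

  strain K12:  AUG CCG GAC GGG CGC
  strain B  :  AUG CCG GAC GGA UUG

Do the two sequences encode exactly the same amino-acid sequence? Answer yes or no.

Codon 1: AUG Met / AUG Met — identical.
Codon 2: CCG Pro / CCG Pro — identical.
Codon 3: GAC Asp / GAC Asp — identical.
Codon 4: GGG Gly / GGA Gly — synonymous.
Codon 5: CGC Arg / UUG Leu — nonsynonymous.
Nonsynonymous differences: 1 → different protein.

no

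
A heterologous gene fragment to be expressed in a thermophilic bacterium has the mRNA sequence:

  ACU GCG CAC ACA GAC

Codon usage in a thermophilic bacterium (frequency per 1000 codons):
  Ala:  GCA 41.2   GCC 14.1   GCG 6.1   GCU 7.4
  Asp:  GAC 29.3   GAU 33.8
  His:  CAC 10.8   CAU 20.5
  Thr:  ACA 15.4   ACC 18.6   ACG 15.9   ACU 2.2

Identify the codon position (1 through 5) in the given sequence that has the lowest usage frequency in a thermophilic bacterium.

1

Codon 1 ACU (Thr): 2.2 per 1000.
Codon 2 GCG (Ala): 6.1 per 1000.
Codon 3 CAC (His): 10.8 per 1000.
Codon 4 ACA (Thr): 15.4 per 1000.
Codon 5 GAC (Asp): 29.3 per 1000.
Lowest frequency is 2.2 at codon 1.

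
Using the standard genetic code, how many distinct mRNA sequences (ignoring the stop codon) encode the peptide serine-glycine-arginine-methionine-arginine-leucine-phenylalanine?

Ser: 6 codons.
Gly: 4 codons.
Arg: 6 codons.
Met: 1 codon.
Arg: 6 codons.
Leu: 6 codons.
Phe: 2 codons.
6 × 4 × 6 × 1 × 6 × 6 × 2 = 10368.

10368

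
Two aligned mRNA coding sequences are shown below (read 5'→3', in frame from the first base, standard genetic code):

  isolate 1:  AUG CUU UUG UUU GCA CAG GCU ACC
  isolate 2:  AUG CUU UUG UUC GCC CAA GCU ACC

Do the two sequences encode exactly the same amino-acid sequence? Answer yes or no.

Codon 1: AUG Met / AUG Met — identical.
Codon 2: CUU Leu / CUU Leu — identical.
Codon 3: UUG Leu / UUG Leu — identical.
Codon 4: UUU Phe / UUC Phe — synonymous.
Codon 5: GCA Ala / GCC Ala — synonymous.
Codon 6: CAG Gln / CAA Gln — synonymous.
Codon 7: GCU Ala / GCU Ala — identical.
Codon 8: ACC Thr / ACC Thr — identical.
Nonsynonymous differences: 0 → same protein.

yes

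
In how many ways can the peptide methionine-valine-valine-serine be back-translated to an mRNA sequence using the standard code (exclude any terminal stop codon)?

96

Met: 1 codon.
Val: 4 codons.
Val: 4 codons.
Ser: 6 codons.
1 × 4 × 4 × 6 = 96.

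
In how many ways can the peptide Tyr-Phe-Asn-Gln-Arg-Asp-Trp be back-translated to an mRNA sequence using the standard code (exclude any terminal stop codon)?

Tyr: 2 codons.
Phe: 2 codons.
Asn: 2 codons.
Gln: 2 codons.
Arg: 6 codons.
Asp: 2 codons.
Trp: 1 codon.
2 × 2 × 2 × 2 × 6 × 2 × 1 = 192.

192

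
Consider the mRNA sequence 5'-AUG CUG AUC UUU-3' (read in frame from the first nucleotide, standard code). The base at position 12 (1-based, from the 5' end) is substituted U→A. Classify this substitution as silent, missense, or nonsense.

Position 12 falls in codon 4: UUU → Phe.
After the substitution the codon is UUA → Leu.
Phe ≠ Leu, so this is a missense mutation.

missense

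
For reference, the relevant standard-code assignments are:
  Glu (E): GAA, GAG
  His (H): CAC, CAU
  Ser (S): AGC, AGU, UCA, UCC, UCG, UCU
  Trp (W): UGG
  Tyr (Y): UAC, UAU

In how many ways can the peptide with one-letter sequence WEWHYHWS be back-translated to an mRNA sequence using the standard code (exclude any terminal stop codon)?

Trp: 1 codon.
Glu: 2 codons.
Trp: 1 codon.
His: 2 codons.
Tyr: 2 codons.
His: 2 codons.
Trp: 1 codon.
Ser: 6 codons.
1 × 2 × 1 × 2 × 2 × 2 × 1 × 6 = 96.

96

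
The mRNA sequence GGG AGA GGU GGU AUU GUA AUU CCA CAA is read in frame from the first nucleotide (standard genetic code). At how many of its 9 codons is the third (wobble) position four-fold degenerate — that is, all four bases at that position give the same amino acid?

Codon 1 GGG (Gly): third position 4-fold.
Codon 2 AGA (Arg): third position 2-fold.
Codon 3 GGU (Gly): third position 4-fold.
Codon 4 GGU (Gly): third position 4-fold.
Codon 5 AUU (Ile): third position 3-fold.
Codon 6 GUA (Val): third position 4-fold.
Codon 7 AUU (Ile): third position 3-fold.
Codon 8 CCA (Pro): third position 4-fold.
Codon 9 CAA (Gln): third position 2-fold.
Four-fold degenerate third positions: 5.

5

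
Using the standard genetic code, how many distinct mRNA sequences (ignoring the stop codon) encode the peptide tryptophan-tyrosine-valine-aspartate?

16

Trp: 1 codon.
Tyr: 2 codons.
Val: 4 codons.
Asp: 2 codons.
1 × 2 × 4 × 2 = 16.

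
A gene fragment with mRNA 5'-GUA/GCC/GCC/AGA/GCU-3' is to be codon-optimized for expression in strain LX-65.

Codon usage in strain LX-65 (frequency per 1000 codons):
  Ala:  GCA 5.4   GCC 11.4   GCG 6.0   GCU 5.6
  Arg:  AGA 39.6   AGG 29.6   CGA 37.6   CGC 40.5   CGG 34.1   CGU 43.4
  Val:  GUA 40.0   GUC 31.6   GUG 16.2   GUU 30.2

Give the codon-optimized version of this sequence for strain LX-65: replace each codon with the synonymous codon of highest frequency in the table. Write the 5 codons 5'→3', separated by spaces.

GUA GCC GCC CGU GCC

Codon 1 (Val): best is GUA at 40.0.
Codon 2 (Ala): best is GCC at 11.4.
Codon 3 (Ala): best is GCC at 11.4.
Codon 4 (Arg): best is CGU at 43.4.
Codon 5 (Ala): best is GCC at 11.4.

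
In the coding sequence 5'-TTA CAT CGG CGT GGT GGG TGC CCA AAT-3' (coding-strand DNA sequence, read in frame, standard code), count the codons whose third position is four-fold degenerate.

Codon 1 TTA (Leu): third position 2-fold.
Codon 2 CAT (His): third position 2-fold.
Codon 3 CGG (Arg): third position 4-fold.
Codon 4 CGT (Arg): third position 4-fold.
Codon 5 GGT (Gly): third position 4-fold.
Codon 6 GGG (Gly): third position 4-fold.
Codon 7 TGC (Cys): third position 2-fold.
Codon 8 CCA (Pro): third position 4-fold.
Codon 9 AAT (Asn): third position 2-fold.
Four-fold degenerate third positions: 5.

5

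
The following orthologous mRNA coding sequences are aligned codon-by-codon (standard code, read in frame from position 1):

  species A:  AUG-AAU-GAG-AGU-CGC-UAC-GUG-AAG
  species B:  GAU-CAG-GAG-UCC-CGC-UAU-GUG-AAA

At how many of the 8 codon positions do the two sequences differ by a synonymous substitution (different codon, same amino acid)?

3

Codon 1: AUG Met / GAU Asp — nonsynonymous.
Codon 2: AAU Asn / CAG Gln — nonsynonymous.
Codon 3: GAG Glu / GAG Glu — identical.
Codon 4: AGU Ser / UCC Ser — synonymous.
Codon 5: CGC Arg / CGC Arg — identical.
Codon 6: UAC Tyr / UAU Tyr — synonymous.
Codon 7: GUG Val / GUG Val — identical.
Codon 8: AAG Lys / AAA Lys — synonymous.
Synonymous differences: 3.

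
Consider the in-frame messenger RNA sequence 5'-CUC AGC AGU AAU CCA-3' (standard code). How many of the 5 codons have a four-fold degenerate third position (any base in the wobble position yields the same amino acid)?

Codon 1 CUC (Leu): third position 4-fold.
Codon 2 AGC (Ser): third position 2-fold.
Codon 3 AGU (Ser): third position 2-fold.
Codon 4 AAU (Asn): third position 2-fold.
Codon 5 CCA (Pro): third position 4-fold.
Four-fold degenerate third positions: 2.

2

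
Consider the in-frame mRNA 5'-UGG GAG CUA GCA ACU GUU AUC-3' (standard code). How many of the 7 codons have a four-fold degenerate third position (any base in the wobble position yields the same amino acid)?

4

Codon 1 UGG (Trp): third position 1-fold.
Codon 2 GAG (Glu): third position 2-fold.
Codon 3 CUA (Leu): third position 4-fold.
Codon 4 GCA (Ala): third position 4-fold.
Codon 5 ACU (Thr): third position 4-fold.
Codon 6 GUU (Val): third position 4-fold.
Codon 7 AUC (Ile): third position 3-fold.
Four-fold degenerate third positions: 4.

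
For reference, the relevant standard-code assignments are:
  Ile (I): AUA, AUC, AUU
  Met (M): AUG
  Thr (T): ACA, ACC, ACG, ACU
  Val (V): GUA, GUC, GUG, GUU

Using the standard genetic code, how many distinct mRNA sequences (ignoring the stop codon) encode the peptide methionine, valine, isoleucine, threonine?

48

Met: 1 codon.
Val: 4 codons.
Ile: 3 codons.
Thr: 4 codons.
1 × 4 × 3 × 4 = 48.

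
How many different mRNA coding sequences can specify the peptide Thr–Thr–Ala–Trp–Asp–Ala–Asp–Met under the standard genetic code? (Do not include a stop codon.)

1024

Thr: 4 codons.
Thr: 4 codons.
Ala: 4 codons.
Trp: 1 codon.
Asp: 2 codons.
Ala: 4 codons.
Asp: 2 codons.
Met: 1 codon.
4 × 4 × 4 × 1 × 2 × 4 × 2 × 1 = 1024.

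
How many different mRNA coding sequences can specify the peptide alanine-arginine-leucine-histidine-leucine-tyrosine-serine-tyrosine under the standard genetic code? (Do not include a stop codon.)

Ala: 4 codons.
Arg: 6 codons.
Leu: 6 codons.
His: 2 codons.
Leu: 6 codons.
Tyr: 2 codons.
Ser: 6 codons.
Tyr: 2 codons.
4 × 6 × 6 × 2 × 6 × 2 × 6 × 2 = 41472.

41472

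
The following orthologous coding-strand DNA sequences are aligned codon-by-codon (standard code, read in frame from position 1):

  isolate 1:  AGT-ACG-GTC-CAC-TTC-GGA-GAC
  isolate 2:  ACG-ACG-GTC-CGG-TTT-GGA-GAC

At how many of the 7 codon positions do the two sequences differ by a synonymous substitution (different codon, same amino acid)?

1

Codon 1: AGT Ser / ACG Thr — nonsynonymous.
Codon 2: ACG Thr / ACG Thr — identical.
Codon 3: GTC Val / GTC Val — identical.
Codon 4: CAC His / CGG Arg — nonsynonymous.
Codon 5: TTC Phe / TTT Phe — synonymous.
Codon 6: GGA Gly / GGA Gly — identical.
Codon 7: GAC Asp / GAC Asp — identical.
Synonymous differences: 1.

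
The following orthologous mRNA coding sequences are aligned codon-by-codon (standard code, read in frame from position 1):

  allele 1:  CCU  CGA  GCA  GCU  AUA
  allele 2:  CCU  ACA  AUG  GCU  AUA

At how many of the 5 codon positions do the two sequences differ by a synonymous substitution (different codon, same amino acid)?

Codon 1: CCU Pro / CCU Pro — identical.
Codon 2: CGA Arg / ACA Thr — nonsynonymous.
Codon 3: GCA Ala / AUG Met — nonsynonymous.
Codon 4: GCU Ala / GCU Ala — identical.
Codon 5: AUA Ile / AUA Ile — identical.
Synonymous differences: 0.

0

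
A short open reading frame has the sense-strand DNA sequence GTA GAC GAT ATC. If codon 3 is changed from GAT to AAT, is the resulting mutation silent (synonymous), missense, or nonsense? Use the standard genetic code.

missense

Position 7 falls in codon 3: GAT → Asp.
After the substitution the codon is AAT → Asn.
Asp ≠ Asn, so this is a missense mutation.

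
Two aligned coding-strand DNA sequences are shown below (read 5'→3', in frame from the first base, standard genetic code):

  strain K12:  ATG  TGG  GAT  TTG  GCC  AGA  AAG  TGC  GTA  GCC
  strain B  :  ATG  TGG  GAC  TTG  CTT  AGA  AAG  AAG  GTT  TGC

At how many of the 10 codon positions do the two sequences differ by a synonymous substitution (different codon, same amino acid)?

2

Codon 1: ATG Met / ATG Met — identical.
Codon 2: TGG Trp / TGG Trp — identical.
Codon 3: GAT Asp / GAC Asp — synonymous.
Codon 4: TTG Leu / TTG Leu — identical.
Codon 5: GCC Ala / CTT Leu — nonsynonymous.
Codon 6: AGA Arg / AGA Arg — identical.
Codon 7: AAG Lys / AAG Lys — identical.
Codon 8: TGC Cys / AAG Lys — nonsynonymous.
Codon 9: GTA Val / GTT Val — synonymous.
Codon 10: GCC Ala / TGC Cys — nonsynonymous.
Synonymous differences: 2.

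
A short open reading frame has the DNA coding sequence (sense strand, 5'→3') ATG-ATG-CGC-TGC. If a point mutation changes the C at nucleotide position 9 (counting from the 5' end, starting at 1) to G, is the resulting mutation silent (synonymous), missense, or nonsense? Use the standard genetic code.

Position 9 falls in codon 3: CGC → Arg.
After the substitution the codon is CGG → Arg.
Both encode Arg, so the change is synonymous.

silent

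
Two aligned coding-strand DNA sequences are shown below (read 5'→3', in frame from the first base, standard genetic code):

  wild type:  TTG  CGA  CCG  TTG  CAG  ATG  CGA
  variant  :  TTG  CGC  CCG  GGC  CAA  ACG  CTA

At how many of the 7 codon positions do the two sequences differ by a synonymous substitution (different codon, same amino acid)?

Codon 1: TTG Leu / TTG Leu — identical.
Codon 2: CGA Arg / CGC Arg — synonymous.
Codon 3: CCG Pro / CCG Pro — identical.
Codon 4: TTG Leu / GGC Gly — nonsynonymous.
Codon 5: CAG Gln / CAA Gln — synonymous.
Codon 6: ATG Met / ACG Thr — nonsynonymous.
Codon 7: CGA Arg / CTA Leu — nonsynonymous.
Synonymous differences: 2.

2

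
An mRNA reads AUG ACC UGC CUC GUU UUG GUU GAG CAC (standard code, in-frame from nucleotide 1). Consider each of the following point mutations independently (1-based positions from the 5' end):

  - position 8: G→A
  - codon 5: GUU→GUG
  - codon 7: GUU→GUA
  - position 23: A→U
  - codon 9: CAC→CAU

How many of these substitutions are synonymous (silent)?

Codon 3: UGC (Cys) → UAC (Tyr) — missense.
Codon 5: GUU (Val) → GUG (Val) — synonymous.
Codon 7: GUU (Val) → GUA (Val) — synonymous.
Codon 8: GAG (Glu) → GUG (Val) — missense.
Codon 9: CAC (His) → CAU (His) — synonymous.
Synonymous: 3 of 5.

3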